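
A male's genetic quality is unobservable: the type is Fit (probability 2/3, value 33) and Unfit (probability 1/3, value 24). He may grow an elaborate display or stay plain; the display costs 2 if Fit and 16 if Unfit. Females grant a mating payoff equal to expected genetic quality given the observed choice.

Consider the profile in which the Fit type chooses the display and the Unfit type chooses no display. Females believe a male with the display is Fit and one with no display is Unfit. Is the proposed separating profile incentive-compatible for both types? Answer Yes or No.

Yes

Under these beliefs, the display earns mating payoff 33 and no display earns mating payoff 24.
Fit: the display nets 33 − 2 = 31; no display nets 24. Fit prefers the display.
Unfit: the display nets 33 − 16 = 17; no display nets 24. Unfit prefers no display.
Neither type deviates, so the separating profile is an equilibrium.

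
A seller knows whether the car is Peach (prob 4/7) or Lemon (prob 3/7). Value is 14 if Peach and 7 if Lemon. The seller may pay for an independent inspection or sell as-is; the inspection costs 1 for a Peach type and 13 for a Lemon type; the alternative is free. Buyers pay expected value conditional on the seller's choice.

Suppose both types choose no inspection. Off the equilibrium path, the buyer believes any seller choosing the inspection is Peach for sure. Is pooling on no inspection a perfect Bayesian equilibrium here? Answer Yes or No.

No

On path, the buyer holds the prior and pays 4/7·14 + 3/7·7 = 11. Off path (the inspection), believing Peach, it pays 14.
Peach: no inspection nets 11; the inspection nets 14 − 1 = 13. Peach would deviate.
Lemon: no inspection nets 11; the inspection nets 14 − 13 = 1. Lemon stays.
A type deviates, so pooling fails.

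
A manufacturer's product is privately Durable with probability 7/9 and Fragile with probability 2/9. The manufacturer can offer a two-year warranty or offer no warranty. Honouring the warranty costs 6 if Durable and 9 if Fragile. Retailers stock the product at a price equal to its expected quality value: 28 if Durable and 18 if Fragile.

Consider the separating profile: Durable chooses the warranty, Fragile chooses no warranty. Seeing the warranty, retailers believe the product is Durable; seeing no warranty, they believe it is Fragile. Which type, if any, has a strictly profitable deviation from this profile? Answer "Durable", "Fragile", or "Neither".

The warranty pays 28; no warranty pays 18.
Durable: assigned the warranty, nets 28 − 6 = 22; deviating to no warranty nets 18.
Fragile: assigned no warranty, nets 18; deviating to the warranty nets 28 − 9 = 19.
The Fragile type gains 1 by deviating.

Fragile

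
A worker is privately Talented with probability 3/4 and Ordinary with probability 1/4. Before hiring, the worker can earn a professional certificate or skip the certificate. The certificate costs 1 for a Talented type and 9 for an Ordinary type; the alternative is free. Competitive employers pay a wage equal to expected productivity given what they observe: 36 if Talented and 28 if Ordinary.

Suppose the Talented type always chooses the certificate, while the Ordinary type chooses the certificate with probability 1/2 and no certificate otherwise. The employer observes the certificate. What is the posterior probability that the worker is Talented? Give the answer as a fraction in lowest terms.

P(the certificate) = (3/4)·1 + (1/4)·(1/2) = 7/8.
By Bayes' rule, P(Talented | the certificate) = (3/4) / (7/8) = 6/7.

6/7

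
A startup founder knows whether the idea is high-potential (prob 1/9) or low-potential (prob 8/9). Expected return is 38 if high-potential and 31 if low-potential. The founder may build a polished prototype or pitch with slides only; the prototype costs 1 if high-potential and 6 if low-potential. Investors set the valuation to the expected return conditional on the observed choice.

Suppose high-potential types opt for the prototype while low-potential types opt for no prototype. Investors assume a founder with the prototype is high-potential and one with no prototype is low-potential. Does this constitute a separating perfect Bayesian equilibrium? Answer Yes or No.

No

Under these beliefs, the prototype earns valuation 38 and no prototype earns valuation 31.
high-potential: the prototype nets 38 − 1 = 37; no prototype nets 31. high-potential prefers the prototype.
low-potential: the prototype nets 38 − 6 = 32; no prototype nets 31. low-potential would deviate to the prototype.
low-potential has a profitable deviation, so the profile is not an equilibrium.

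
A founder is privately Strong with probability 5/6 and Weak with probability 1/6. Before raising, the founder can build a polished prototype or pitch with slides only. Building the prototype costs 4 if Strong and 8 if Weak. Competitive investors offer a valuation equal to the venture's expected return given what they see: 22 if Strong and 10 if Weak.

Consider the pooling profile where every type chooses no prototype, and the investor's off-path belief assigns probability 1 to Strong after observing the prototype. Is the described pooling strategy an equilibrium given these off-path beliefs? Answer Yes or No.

On path, the investor holds the prior and pays 5/6·22 + 1/6·10 = 20. Off path (the prototype), believing Strong, it pays 22.
Strong: no prototype nets 20; the prototype nets 22 − 4 = 18. Strong stays.
Weak: no prototype nets 20; the prototype nets 22 − 8 = 14. Weak stays.
No type deviates, so pooling is sustained.

Yes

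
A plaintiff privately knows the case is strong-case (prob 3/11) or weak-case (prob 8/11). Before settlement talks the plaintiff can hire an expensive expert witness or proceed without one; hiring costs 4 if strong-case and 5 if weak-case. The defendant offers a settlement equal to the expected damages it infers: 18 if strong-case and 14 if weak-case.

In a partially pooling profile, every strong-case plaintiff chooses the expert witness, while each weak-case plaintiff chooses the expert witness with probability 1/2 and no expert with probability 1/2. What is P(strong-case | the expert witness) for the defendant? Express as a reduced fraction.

3/7

P(the expert witness) = (3/11)·1 + (8/11)·(1/2) = 7/11.
By Bayes' rule, P(strong-case | the expert witness) = (3/11) / (7/11) = 3/7.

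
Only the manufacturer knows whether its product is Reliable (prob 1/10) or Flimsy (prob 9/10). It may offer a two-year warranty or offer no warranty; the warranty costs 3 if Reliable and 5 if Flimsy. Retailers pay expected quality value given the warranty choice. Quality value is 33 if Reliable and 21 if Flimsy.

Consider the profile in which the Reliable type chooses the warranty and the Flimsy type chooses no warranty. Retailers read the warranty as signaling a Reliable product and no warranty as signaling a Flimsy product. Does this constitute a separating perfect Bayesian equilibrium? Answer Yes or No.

Under these beliefs, the warranty earns price 33 and no warranty earns price 21.
Reliable: the warranty nets 33 − 3 = 30; no warranty nets 21. Reliable prefers the warranty.
Flimsy: the warranty nets 33 − 5 = 28; no warranty nets 21. Flimsy would deviate to the warranty.
Flimsy has a profitable deviation, so the profile is not an equilibrium.

No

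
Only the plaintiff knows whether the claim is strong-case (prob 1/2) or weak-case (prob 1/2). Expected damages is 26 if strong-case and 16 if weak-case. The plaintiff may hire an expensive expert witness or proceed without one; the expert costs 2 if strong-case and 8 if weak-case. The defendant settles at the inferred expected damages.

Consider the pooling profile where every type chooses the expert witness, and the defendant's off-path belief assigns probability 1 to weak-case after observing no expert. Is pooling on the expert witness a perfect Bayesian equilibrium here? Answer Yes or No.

On path, the defendant holds the prior and pays 1/2·26 + 1/2·16 = 21. Off path (no expert), believing weak-case, it pays 16.
strong-case: the expert witness nets 21 − 2 = 19; no expert nets 16. strong-case stays.
weak-case: the expert witness nets 21 − 8 = 13; no expert nets 16. weak-case would deviate.
A type deviates, so pooling fails.

No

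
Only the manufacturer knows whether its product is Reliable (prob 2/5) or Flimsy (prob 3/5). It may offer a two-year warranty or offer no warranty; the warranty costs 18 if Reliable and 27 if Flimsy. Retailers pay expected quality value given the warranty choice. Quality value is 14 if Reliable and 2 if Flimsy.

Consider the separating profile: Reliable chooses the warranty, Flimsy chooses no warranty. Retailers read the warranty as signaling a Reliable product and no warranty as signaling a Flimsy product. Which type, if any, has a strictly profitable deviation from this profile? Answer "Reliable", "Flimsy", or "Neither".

The warranty pays 14; no warranty pays 2.
Reliable: assigned the warranty, nets 14 − 18 = -4; deviating to no warranty nets 2.
Flimsy: assigned no warranty, nets 2; deviating to the warranty nets 14 − 27 = -13.
The Reliable type gains 6 by deviating.

Reliable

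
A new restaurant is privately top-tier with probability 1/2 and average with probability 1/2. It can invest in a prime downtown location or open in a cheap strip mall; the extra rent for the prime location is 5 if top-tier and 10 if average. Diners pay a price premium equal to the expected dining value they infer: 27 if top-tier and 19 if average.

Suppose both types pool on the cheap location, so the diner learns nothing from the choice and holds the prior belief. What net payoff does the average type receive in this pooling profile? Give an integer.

23

Pooled price premium = 1/2·27 + 1/2·19 = 23.
average pays no cost for the cheap location, so net payoff = 23.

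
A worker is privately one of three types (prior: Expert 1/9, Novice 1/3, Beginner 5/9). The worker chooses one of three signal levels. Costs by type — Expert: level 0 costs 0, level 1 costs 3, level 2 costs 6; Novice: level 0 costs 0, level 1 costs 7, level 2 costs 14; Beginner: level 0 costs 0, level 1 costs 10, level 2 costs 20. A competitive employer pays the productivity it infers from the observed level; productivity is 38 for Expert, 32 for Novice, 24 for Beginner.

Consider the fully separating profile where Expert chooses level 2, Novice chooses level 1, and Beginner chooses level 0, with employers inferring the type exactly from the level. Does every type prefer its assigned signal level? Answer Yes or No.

Yes

Separating wages: level 2 → 38, level 1 → 32, level 0 → 24.
Expert (assigned level 2): level 0: 24 − 0 = 24; level 1: 32 − 3 = 29; level 2: 38 − 6 = 32. Expert stays.
Novice (assigned level 1): level 0: 24 − 0 = 24; level 1: 32 − 7 = 25; level 2: 38 − 14 = 24. Novice stays.
Beginner (assigned level 0): level 0: 24 − 0 = 24; level 1: 32 − 10 = 22; level 2: 38 − 20 = 18. Beginner stays.
Every type prefers its assigned level; separation holds.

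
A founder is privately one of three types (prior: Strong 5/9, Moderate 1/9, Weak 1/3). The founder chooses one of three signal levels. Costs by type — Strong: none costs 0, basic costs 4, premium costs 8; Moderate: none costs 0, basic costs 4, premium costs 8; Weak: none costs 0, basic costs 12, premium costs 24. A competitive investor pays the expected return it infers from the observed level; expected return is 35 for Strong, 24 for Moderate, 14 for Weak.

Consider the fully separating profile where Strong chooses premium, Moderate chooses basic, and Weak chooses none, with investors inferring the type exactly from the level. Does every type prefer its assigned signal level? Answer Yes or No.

No

Separating valuations: premium → 35, basic → 24, none → 14.
Strong (assigned premium): none: 14 − 0 = 14; basic: 24 − 4 = 20; premium: 35 − 8 = 27. Strong stays.
Moderate (assigned basic): none: 14 − 0 = 14; basic: 24 − 4 = 20; premium: 35 − 8 = 27. Moderate prefers premium.
Weak (assigned none): none: 14 − 0 = 14; basic: 24 − 12 = 12; premium: 35 − 24 = 11. Weak stays.
At least one type deviates; the separating profile fails.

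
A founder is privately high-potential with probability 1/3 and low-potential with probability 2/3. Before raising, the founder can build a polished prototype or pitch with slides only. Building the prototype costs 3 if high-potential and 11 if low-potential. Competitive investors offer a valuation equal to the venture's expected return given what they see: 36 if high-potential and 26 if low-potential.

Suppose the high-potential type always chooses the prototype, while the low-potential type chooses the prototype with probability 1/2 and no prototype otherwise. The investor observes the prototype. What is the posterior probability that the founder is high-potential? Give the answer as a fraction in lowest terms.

P(the prototype) = (1/3)·1 + (2/3)·(1/2) = 2/3.
By Bayes' rule, P(high-potential | the prototype) = (1/3) / (2/3) = 1/2.

1/2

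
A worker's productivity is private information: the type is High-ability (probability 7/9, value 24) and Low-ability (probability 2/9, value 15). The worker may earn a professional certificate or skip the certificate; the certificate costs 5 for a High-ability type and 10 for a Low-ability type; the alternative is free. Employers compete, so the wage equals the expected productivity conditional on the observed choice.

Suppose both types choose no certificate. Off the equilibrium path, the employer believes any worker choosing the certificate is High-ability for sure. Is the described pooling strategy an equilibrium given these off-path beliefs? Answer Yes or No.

Yes

On path, the employer holds the prior and pays 7/9·24 + 2/9·15 = 22. Off path (the certificate), believing High-ability, it pays 24.
High-ability: no certificate nets 22; the certificate nets 24 − 5 = 19. High-ability stays.
Low-ability: no certificate nets 22; the certificate nets 24 − 10 = 14. Low-ability stays.
No type deviates, so pooling is sustained.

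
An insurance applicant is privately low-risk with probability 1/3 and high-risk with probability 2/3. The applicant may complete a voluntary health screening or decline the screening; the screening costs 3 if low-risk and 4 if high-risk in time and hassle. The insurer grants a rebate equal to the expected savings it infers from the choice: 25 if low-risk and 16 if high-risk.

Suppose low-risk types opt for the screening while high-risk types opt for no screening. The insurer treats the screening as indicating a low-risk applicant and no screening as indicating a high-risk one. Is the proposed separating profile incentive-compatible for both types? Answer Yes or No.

No

Under these beliefs, the screening earns rebate 25 and no screening earns rebate 16.
low-risk: the screening nets 25 − 3 = 22; no screening nets 16. low-risk prefers the screening.
high-risk: the screening nets 25 − 4 = 21; no screening nets 16. high-risk would deviate to the screening.
high-risk has a profitable deviation, so the profile is not an equilibrium.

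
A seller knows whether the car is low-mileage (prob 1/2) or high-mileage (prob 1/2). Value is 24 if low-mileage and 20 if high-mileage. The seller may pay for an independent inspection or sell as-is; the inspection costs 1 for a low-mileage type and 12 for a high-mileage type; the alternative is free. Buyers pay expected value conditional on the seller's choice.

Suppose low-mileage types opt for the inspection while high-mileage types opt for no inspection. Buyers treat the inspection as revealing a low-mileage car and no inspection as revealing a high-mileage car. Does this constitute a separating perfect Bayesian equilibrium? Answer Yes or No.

Under these beliefs, the inspection earns price 24 and no inspection earns price 20.
low-mileage: the inspection nets 24 − 1 = 23; no inspection nets 20. low-mileage prefers the inspection.
high-mileage: the inspection nets 24 − 12 = 12; no inspection nets 20. high-mileage prefers no inspection.
Neither type deviates, so the separating profile is an equilibrium.

Yes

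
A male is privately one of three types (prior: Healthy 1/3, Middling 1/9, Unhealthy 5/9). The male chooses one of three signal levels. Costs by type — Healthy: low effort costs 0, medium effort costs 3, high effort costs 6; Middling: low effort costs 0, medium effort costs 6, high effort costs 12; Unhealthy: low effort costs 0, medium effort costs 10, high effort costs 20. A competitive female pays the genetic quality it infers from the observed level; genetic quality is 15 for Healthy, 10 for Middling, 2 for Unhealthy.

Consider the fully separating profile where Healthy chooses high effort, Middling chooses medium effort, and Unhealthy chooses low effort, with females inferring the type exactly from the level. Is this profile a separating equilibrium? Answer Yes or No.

Separating mating payoffs: high effort → 15, medium effort → 10, low effort → 2.
Healthy (assigned high effort): low effort: 2 − 0 = 2; medium effort: 10 − 3 = 7; high effort: 15 − 6 = 9. Healthy stays.
Middling (assigned medium effort): low effort: 2 − 0 = 2; medium effort: 10 − 6 = 4; high effort: 15 − 12 = 3. Middling stays.
Unhealthy (assigned low effort): low effort: 2 − 0 = 2; medium effort: 10 − 10 = 0; high effort: 15 − 20 = -5. Unhealthy stays.
Every type prefers its assigned level; separation holds.

Yes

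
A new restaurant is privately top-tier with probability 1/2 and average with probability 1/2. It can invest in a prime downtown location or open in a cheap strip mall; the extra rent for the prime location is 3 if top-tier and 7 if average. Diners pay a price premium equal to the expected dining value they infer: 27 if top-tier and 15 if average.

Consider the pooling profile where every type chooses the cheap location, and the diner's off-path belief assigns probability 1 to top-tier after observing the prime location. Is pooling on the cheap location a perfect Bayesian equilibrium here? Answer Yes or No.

On path, the diner holds the prior and pays 1/2·27 + 1/2·15 = 21. Off path (the prime location), believing top-tier, it pays 27.
top-tier: the cheap location nets 21; the prime location nets 27 − 3 = 24. top-tier would deviate.
average: the cheap location nets 21; the prime location nets 27 − 7 = 20. average stays.
A type deviates, so pooling fails.

No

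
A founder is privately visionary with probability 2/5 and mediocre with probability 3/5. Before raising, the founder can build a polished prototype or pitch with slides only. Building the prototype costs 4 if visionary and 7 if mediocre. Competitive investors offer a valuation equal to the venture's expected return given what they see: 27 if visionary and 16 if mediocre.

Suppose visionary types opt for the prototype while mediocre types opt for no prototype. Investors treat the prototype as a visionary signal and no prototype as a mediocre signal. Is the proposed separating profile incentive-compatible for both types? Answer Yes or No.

No

Under these beliefs, the prototype earns valuation 27 and no prototype earns valuation 16.
visionary: the prototype nets 27 − 4 = 23; no prototype nets 16. visionary prefers the prototype.
mediocre: the prototype nets 27 − 7 = 20; no prototype nets 16. mediocre would deviate to the prototype.
mediocre has a profitable deviation, so the profile is not an equilibrium.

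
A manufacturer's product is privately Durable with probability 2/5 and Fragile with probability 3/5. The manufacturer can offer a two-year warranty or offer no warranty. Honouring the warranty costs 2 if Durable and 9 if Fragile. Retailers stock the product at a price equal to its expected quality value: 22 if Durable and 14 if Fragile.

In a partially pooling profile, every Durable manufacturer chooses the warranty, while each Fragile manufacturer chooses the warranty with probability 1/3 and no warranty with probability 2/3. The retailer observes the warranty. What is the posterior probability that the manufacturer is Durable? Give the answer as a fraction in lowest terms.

2/3

P(the warranty) = (2/5)·1 + (3/5)·(1/3) = 3/5.
By Bayes' rule, P(Durable | the warranty) = (2/5) / (3/5) = 2/3.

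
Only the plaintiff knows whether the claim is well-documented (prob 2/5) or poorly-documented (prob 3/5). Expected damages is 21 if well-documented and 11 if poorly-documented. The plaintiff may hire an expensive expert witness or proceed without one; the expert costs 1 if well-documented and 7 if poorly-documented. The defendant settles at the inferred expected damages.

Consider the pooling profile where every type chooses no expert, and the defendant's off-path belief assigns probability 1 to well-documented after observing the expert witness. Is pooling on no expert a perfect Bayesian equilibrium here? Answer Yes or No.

On path, the defendant holds the prior and pays 2/5·21 + 3/5·11 = 15. Off path (the expert witness), believing well-documented, it pays 21.
well-documented: no expert nets 15; the expert witness nets 21 − 1 = 20. well-documented would deviate.
poorly-documented: no expert nets 15; the expert witness nets 21 − 7 = 14. poorly-documented stays.
A type deviates, so pooling fails.

No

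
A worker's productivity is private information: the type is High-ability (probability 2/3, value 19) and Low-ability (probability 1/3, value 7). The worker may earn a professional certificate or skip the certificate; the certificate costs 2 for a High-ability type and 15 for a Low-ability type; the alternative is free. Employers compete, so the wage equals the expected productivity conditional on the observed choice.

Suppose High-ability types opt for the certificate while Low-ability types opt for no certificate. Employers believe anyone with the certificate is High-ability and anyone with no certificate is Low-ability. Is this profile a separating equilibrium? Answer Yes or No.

Yes

Under these beliefs, the certificate earns wage 19 and no certificate earns wage 7.
High-ability: the certificate nets 19 − 2 = 17; no certificate nets 7. High-ability prefers the certificate.
Low-ability: the certificate nets 19 − 15 = 4; no certificate nets 7. Low-ability prefers no certificate.
Neither type deviates, so the separating profile is an equilibrium.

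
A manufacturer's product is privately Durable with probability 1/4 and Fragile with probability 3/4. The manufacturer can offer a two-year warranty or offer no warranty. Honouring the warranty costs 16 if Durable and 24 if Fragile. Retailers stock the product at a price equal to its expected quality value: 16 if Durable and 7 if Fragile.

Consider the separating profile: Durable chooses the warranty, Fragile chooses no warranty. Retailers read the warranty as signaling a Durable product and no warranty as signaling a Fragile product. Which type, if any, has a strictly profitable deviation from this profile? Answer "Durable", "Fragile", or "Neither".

Durable

The warranty pays 16; no warranty pays 7.
Durable: assigned the warranty, nets 16 − 16 = 0; deviating to no warranty nets 7.
Fragile: assigned no warranty, nets 7; deviating to the warranty nets 16 − 24 = -8.
The Durable type gains 7 by deviating.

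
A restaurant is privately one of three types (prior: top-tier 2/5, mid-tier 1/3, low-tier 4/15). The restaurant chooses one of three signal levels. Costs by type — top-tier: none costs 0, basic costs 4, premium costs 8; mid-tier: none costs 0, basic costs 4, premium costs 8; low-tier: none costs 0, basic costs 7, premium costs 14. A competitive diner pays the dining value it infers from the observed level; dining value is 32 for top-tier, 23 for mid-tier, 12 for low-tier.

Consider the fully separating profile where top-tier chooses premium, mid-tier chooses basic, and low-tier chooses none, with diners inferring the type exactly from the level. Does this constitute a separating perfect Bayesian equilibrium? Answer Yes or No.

Separating price premiums: premium → 32, basic → 23, none → 12.
top-tier (assigned premium): none: 12 − 0 = 12; basic: 23 − 4 = 19; premium: 32 − 8 = 24. top-tier stays.
mid-tier (assigned basic): none: 12 − 0 = 12; basic: 23 − 4 = 19; premium: 32 − 8 = 24. mid-tier prefers premium.
low-tier (assigned none): none: 12 − 0 = 12; basic: 23 − 7 = 16; premium: 32 − 14 = 18. low-tier prefers premium.
At least one type deviates; the separating profile fails.

No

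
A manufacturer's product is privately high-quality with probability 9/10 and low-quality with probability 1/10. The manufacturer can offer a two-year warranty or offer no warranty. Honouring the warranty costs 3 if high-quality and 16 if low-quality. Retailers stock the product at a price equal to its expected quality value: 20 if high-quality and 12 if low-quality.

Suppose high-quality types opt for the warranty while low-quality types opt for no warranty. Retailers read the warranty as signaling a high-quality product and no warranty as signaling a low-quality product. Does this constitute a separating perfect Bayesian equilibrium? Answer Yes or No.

Yes

Under these beliefs, the warranty earns price 20 and no warranty earns price 12.
high-quality: the warranty nets 20 − 3 = 17; no warranty nets 12. high-quality prefers the warranty.
low-quality: the warranty nets 20 − 16 = 4; no warranty nets 12. low-quality prefers no warranty.
Neither type deviates, so the separating profile is an equilibrium.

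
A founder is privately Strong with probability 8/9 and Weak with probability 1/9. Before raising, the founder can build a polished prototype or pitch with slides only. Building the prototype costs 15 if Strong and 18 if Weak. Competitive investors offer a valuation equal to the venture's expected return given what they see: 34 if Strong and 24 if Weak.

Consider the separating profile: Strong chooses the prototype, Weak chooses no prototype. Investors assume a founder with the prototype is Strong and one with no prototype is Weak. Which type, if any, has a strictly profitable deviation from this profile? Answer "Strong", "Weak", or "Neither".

The prototype pays 34; no prototype pays 24.
Strong: assigned the prototype, nets 34 − 15 = 19; deviating to no prototype nets 24.
Weak: assigned no prototype, nets 24; deviating to the prototype nets 34 − 18 = 16.
The Strong type gains 5 by deviating.

Strong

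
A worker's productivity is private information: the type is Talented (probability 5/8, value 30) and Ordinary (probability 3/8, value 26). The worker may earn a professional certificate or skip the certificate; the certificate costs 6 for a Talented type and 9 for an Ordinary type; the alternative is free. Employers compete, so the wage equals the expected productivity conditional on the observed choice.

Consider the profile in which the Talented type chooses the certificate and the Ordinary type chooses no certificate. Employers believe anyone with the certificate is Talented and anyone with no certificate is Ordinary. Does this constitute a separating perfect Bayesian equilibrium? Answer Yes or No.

No

Under these beliefs, the certificate earns wage 30 and no certificate earns wage 26.
Talented: the certificate nets 30 − 6 = 24; no certificate nets 26. Talented would deviate to no certificate.
Ordinary: the certificate nets 30 − 9 = 21; no certificate nets 26. Ordinary prefers no certificate.
Talented has a profitable deviation, so the profile is not an equilibrium.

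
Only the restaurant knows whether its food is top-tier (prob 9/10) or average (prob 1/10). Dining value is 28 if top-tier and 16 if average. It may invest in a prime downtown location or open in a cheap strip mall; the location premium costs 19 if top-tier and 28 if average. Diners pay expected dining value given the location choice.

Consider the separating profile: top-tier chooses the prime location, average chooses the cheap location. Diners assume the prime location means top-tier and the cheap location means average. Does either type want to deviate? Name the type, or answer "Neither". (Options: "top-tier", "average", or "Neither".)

The prime location pays 28; the cheap location pays 16.
top-tier: assigned the prime location, nets 28 − 19 = 9; deviating to the cheap location nets 16.
average: assigned the cheap location, nets 16; deviating to the prime location nets 28 − 28 = 0.
The top-tier type gains 7 by deviating.

top-tier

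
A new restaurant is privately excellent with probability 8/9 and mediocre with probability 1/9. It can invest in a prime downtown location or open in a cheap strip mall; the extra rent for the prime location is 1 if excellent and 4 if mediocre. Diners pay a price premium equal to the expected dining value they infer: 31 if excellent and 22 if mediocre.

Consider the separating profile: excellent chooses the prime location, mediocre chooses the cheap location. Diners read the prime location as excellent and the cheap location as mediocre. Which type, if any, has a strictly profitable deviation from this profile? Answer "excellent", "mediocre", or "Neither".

mediocre

The prime location pays 31; the cheap location pays 22.
excellent: assigned the prime location, nets 31 − 1 = 30; deviating to the cheap location nets 22.
mediocre: assigned the cheap location, nets 22; deviating to the prime location nets 31 − 4 = 27.
The mediocre type gains 5 by deviating.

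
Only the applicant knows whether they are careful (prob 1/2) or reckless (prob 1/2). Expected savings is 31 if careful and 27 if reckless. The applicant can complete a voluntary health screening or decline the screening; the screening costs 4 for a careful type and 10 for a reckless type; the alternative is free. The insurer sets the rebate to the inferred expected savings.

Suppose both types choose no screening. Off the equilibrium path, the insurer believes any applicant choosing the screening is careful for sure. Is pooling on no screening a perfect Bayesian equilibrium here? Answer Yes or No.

Yes

On path, the insurer holds the prior and pays 1/2·31 + 1/2·27 = 29. Off path (the screening), believing careful, it pays 31.
careful: no screening nets 29; the screening nets 31 − 4 = 27. careful stays.
reckless: no screening nets 29; the screening nets 31 − 10 = 21. reckless stays.
No type deviates, so pooling is sustained.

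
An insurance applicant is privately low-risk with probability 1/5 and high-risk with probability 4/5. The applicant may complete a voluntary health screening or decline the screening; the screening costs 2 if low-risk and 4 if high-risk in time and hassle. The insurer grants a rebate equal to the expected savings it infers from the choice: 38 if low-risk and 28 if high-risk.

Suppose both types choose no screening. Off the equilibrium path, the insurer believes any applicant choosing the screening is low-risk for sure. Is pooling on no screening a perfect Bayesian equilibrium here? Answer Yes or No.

On path, the insurer holds the prior and pays 1/5·38 + 4/5·28 = 30. Off path (the screening), believing low-risk, it pays 38.
low-risk: no screening nets 30; the screening nets 38 − 2 = 36. low-risk would deviate.
high-risk: no screening nets 30; the screening nets 38 − 4 = 34. high-risk would deviate.
A type deviates, so pooling fails.

No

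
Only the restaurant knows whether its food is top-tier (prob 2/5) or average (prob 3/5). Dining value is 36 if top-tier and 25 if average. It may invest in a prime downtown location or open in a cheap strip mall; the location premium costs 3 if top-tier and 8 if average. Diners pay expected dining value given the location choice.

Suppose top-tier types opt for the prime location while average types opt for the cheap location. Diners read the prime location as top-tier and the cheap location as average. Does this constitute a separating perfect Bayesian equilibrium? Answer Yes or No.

Under these beliefs, the prime location earns price premium 36 and the cheap location earns price premium 25.
top-tier: the prime location nets 36 − 3 = 33; the cheap location nets 25. top-tier prefers the prime location.
average: the prime location nets 36 − 8 = 28; the cheap location nets 25. average would deviate to the prime location.
average has a profitable deviation, so the profile is not an equilibrium.

No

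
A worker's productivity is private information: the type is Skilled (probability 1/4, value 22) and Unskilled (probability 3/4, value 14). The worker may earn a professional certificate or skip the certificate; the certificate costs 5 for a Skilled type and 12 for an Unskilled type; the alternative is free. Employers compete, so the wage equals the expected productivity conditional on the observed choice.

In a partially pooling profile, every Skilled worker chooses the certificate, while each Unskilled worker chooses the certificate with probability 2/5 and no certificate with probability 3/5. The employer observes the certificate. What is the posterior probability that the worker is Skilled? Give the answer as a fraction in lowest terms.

5/11

P(the certificate) = (1/4)·1 + (3/4)·(2/5) = 11/20.
By Bayes' rule, P(Skilled | the certificate) = (1/4) / (11/20) = 5/11.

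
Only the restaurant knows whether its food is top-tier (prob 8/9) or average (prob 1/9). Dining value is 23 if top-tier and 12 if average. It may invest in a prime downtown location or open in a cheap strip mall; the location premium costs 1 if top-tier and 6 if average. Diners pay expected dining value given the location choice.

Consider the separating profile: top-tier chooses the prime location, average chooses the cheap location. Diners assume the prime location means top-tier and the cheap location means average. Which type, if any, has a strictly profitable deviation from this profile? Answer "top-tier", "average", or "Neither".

average

The prime location pays 23; the cheap location pays 12.
top-tier: assigned the prime location, nets 23 − 1 = 22; deviating to the cheap location nets 12.
average: assigned the cheap location, nets 12; deviating to the prime location nets 23 − 6 = 17.
The average type gains 5 by deviating.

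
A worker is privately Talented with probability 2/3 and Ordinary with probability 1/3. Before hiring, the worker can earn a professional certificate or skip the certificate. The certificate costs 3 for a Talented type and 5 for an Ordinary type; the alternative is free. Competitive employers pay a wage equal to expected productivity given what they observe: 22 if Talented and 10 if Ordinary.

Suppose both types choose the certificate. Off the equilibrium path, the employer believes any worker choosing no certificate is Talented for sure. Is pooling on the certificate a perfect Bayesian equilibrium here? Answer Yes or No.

On path, the employer holds the prior and pays 2/3·22 + 1/3·10 = 18. Off path (no certificate), believing Talented, it pays 22.
Talented: the certificate nets 18 − 3 = 15; no certificate nets 22. Talented would deviate.
Ordinary: the certificate nets 18 − 5 = 13; no certificate nets 22. Ordinary would deviate.
A type deviates, so pooling fails.

No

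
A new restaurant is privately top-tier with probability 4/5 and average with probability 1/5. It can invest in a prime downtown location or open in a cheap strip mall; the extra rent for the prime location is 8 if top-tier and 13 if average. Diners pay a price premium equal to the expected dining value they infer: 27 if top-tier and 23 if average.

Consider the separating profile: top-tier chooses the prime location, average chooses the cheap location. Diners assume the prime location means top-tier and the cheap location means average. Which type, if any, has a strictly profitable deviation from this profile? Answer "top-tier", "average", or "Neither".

The prime location pays 27; the cheap location pays 23.
top-tier: assigned the prime location, nets 27 − 8 = 19; deviating to the cheap location nets 23.
average: assigned the cheap location, nets 23; deviating to the prime location nets 27 − 13 = 14.
The top-tier type gains 4 by deviating.

top-tier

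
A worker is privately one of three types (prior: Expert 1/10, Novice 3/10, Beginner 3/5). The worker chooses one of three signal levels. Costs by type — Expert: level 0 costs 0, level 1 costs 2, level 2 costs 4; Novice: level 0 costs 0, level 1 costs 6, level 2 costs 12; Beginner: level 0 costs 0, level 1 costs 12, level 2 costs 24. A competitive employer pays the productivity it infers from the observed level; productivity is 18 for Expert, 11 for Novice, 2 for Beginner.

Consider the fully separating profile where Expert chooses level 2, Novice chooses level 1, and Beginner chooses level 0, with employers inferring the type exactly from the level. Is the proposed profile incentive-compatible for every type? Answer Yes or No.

No

Separating wages: level 2 → 18, level 1 → 11, level 0 → 2.
Expert (assigned level 2): level 0: 2 − 0 = 2; level 1: 11 − 2 = 9; level 2: 18 − 4 = 14. Expert stays.
Novice (assigned level 1): level 0: 2 − 0 = 2; level 1: 11 − 6 = 5; level 2: 18 − 12 = 6. Novice prefers level 2.
Beginner (assigned level 0): level 0: 2 − 0 = 2; level 1: 11 − 12 = -1; level 2: 18 − 24 = -6. Beginner stays.
At least one type deviates; the separating profile fails.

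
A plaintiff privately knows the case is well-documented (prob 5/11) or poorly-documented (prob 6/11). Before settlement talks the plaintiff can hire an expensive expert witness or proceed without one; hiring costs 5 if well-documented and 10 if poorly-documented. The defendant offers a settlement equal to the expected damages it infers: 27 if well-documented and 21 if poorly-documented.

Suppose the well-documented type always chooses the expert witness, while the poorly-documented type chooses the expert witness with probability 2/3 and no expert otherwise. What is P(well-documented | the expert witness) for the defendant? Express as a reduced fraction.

P(the expert witness) = (5/11)·1 + (6/11)·(2/3) = 9/11.
By Bayes' rule, P(well-documented | the expert witness) = (5/11) / (9/11) = 5/9.

5/9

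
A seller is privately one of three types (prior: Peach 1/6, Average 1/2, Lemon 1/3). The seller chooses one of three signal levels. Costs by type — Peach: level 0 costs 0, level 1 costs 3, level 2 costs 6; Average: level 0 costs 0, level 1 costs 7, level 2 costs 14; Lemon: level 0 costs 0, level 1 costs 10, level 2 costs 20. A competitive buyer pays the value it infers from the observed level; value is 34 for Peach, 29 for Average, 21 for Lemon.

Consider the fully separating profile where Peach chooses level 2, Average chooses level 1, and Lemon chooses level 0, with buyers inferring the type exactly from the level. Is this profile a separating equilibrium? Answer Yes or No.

Yes

Separating prices: level 2 → 34, level 1 → 29, level 0 → 21.
Peach (assigned level 2): level 0: 21 − 0 = 21; level 1: 29 − 3 = 26; level 2: 34 − 6 = 28. Peach stays.
Average (assigned level 1): level 0: 21 − 0 = 21; level 1: 29 − 7 = 22; level 2: 34 − 14 = 20. Average stays.
Lemon (assigned level 0): level 0: 21 − 0 = 21; level 1: 29 − 10 = 19; level 2: 34 − 20 = 14. Lemon stays.
Every type prefers its assigned level; separation holds.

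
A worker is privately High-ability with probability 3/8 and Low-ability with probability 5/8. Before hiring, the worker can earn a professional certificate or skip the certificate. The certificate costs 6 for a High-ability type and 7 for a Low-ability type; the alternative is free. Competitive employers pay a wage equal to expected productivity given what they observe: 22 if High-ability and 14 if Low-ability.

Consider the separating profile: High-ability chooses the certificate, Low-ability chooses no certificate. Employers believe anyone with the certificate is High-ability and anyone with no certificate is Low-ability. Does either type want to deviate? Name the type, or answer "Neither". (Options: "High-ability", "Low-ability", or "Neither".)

Low-ability

The certificate pays 22; no certificate pays 14.
High-ability: assigned the certificate, nets 22 − 6 = 16; deviating to no certificate nets 14.
Low-ability: assigned no certificate, nets 14; deviating to the certificate nets 22 − 7 = 15.
The Low-ability type gains 1 by deviating.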